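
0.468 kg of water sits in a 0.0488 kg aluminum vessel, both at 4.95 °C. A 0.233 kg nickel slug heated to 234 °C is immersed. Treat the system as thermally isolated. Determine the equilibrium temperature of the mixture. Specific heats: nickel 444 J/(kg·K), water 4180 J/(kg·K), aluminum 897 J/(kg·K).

T_f ≈ 16.2 °C

Let T be the final temperature. ΣQ_i = 0:
0.233×444×(T − 234) + 0.468×4180×(T − 4.95) + 0.0488×897×(T − 4.95) = 0
103.45(T − 234) + 1956.2(T − 4.95) + 43.77(T − 4.95) = 0
(103.45 + 1956.2 + 43.77) T = 103.45×234 + 1956.2×4.95 + 43.77×4.95
T = 34108 / 2103.5 = 16.2 °C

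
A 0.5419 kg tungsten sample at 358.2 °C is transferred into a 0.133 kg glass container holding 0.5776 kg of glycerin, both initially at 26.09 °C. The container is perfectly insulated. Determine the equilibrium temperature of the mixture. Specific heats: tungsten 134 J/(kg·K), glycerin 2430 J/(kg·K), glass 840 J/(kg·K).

T_f is the heat-capacity-weighted average of the initial temperatures:
T_f = (72.61*358.2 + 1403.6*26.09 + 111.72*26.09) / (72.61 + 1403.6 + 111.72)
    = 65544 / 1587.9 ≈ 41.28 °C

T_f ≈ 41.3 °C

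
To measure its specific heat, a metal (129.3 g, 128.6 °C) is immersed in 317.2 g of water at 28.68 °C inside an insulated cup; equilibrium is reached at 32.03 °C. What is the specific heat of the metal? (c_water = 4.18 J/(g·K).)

Conservation of energy gives ΣQ = 0:
129.3·c·(32.03 − 128.6) + 317.2·4.18·(32.03 − 28.68) = 0
-12487 c = -4441.8
c = -4441.8/-12487 ≈ 0.3557 J/(g·K)

c ≈ 0.356 J/(g·K)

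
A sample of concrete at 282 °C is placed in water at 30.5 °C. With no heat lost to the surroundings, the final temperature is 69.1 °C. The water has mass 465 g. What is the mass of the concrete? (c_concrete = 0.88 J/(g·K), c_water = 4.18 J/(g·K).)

Heat lost by the concrete = heat gained by the water:
m×0.88×(282 − 69.1) = 465×4.18×(69.1 − 30.5)
187.35 m = 75027  ⇒  m ≈ 400.5 g

m ≈ 400 g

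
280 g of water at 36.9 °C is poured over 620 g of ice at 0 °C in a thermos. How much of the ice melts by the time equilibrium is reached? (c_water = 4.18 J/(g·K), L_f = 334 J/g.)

m_melted ≈ 129 g

Water can give up m c ΔT = 280·4.18·36.9 = 43188 J before reaching 0 °C.
Melting all 620 g of ice would need 620·334 = 207080 J.
43188 J < 207080 J, so only part of the ice melts and the system sits at 0 °C.
m_melt = 43188 / L_f = 129.3 g.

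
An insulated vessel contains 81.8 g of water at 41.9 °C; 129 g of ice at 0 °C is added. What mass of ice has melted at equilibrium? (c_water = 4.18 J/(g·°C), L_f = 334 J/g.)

m_melted ≈ 42.9 g

Water can give up m c ΔT = 81.8·4.18·41.9 = 14327 J before reaching 0 °C.
To melt every bit of ice: 129·334 = 43086 J.
14327 J < 43086 J, so only part of the ice melts and the system sits at 0 °C.
Mass melted = 14327/334 ≈ 42.89 g.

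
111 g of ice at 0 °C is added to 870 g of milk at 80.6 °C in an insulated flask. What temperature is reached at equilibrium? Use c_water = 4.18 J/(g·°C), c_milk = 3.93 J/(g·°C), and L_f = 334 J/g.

T_f ≈ 61.4 °C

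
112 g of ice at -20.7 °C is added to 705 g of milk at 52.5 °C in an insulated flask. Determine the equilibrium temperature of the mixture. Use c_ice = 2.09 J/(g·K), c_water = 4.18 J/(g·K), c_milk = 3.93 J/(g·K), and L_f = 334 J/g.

T_f ≈ 31.9 °C

Energy conservation, ΣQ = 0:
warm ice to 0 °C: 112×2.09×(0 − (-20.7)) = 4845.5
  fusion: m_ice L_f = 112×334 = 37408
  meltwater 0→T: 112×4.18×T = 468.16 T
  milk: 2770.7(T − 52.5)
3238.8 T = 145459 − 42253 = 103206
T ≈ 31.87 °C. Since T > 0 °C, the all-ice-melts assumption holds.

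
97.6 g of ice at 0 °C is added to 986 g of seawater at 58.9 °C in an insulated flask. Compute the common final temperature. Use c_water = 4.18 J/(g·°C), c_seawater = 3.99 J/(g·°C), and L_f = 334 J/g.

Let T be the final temperature. ΣQ_i = 0:
latent heat to melt: 97.6×334 = 32598; meltwater 0→T: 97.6×4.18×T = 407.97 T; seawater: 3934.1(T − 58.9)
4342.1 T = 231721 − 32598 = 199122
T ≈ 45.86 °C (positive, so assuming full melt was valid).

T_f ≈ 45.9 °C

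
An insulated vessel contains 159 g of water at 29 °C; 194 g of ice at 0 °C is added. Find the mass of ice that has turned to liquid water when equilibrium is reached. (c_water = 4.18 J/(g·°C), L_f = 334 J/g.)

Water can give up m c ΔT = 159·4.18·29 = 19274 J before reaching 0 °C.
Fully melting the ice requires m_ice L_f = 194·334 = 64796 J.
That's not enough to melt it all — equilibrium is at 0 °C with ice remaining.
Mass melted = 19274/334 ≈ 57.71 g.

m_melted ≈ 57.7 g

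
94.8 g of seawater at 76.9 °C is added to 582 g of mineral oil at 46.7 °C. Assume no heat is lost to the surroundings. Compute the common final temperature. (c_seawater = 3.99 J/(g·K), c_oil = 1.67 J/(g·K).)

T_f ≈ 55.2 °C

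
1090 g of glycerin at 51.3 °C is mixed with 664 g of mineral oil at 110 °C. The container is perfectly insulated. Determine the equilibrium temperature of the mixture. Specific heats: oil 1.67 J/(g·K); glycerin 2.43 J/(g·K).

T_f ≈ 68.6 °C

T_f is the heat-capacity-weighted average of the initial temperatures:
T_f = (1108.9×110 + 2648.7×51.3) / (1108.9 + 2648.7)
    = 257855 / 3757.6 ≈ 68.62 °C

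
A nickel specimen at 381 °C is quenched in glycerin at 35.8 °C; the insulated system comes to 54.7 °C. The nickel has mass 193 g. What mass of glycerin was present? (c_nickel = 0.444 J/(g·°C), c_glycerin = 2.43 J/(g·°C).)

Conservation of energy gives ΣQ = 0:
193·0.444·(54.7 − 381) + m·2.43·(54.7 − 35.8) = 0
45.93 m = 27961
m = 27961/45.93 ≈ 608.8 g

m ≈ 609 g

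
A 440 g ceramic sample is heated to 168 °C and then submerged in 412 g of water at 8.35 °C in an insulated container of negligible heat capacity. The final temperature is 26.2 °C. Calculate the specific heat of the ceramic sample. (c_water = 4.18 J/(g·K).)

c ≈ 0.493 J/(g·K)

Heat gained plus heat lost sum to zero:
440×c×(26.2 − 168) + 412×4.18×(26.2 − 8.35) = 0
-62392 c = -30741
c = -30741/-62392 ≈ 0.4927 J/(g·K)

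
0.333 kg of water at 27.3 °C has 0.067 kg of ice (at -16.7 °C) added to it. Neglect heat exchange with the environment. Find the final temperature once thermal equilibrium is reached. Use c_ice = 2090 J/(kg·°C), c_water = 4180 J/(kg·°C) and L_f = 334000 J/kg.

T_f ≈ 7.9 °C

Sum of m c ΔT and latent-heat terms is zero:
ice -16.7→0 °C: 0.067×2090×16.7 = 2338.5
  latent heat to melt: 0.067×334000 = 22378
  meltwater 0→T: 0.067×4180×T = 280.06 T
  water: 1391.9(T − 27.3)
1672 T = 38000 − 24717 = 13283
T ≈ 7.94 °C (positive, so assuming full melt was valid).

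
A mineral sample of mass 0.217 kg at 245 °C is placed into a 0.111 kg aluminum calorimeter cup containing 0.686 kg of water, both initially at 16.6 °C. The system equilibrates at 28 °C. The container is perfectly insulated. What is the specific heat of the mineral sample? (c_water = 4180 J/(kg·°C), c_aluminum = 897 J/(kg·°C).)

c ≈ 718 J/(kg·°C)

Net heat exchanged in the isolated system is zero:
0.217×c×(28 − 245) + 0.686×4180×(28 − 16.6) + 0.111×897×(28 − 16.6) = 0
-47.09 c = -33824
c = -33824/-47.09 ≈ 718.3 J/(kg·°C)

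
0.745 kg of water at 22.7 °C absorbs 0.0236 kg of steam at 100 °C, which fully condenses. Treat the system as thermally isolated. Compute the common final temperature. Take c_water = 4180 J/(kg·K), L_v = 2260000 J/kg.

Energy conservation, ΣQ = 0:
steam→water at 100 °C releases m L_v = 0.0236·2260000 = 53336; condensed water 100 °C→T: 98.65(T − 100); water warms: 0.745·4180·(T − 22.7) = 3114.1(T − 22.7)
3212.7 T = 53336 + 9864.8 + 70690 = 133891
T ≈ 41.67 °C — below 100 °C, confirming all the steam condensed.

T_f ≈ 41.7 °C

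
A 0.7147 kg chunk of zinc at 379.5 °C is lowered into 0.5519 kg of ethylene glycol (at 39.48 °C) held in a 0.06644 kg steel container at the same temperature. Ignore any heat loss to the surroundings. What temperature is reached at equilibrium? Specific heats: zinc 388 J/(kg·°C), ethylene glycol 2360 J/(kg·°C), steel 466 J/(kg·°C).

T_f ≈ 98.0 °C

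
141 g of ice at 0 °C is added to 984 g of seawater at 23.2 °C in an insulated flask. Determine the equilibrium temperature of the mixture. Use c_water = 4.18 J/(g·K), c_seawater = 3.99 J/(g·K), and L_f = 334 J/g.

T_f ≈ 9.7 °C

Sum of m c ΔT and latent-heat terms is zero:
latent heat to melt: 141×334 = 47094; warm the meltwater: 589.38 T; seawater cools: 984×3.99×(T − 23.2) = 3926.2(T − 23.2)
4515.5 T = 91087 − 47094 = 43993
T ≈ 9.74 °C. Since T > 0 °C, the all-ice-melts assumption holds.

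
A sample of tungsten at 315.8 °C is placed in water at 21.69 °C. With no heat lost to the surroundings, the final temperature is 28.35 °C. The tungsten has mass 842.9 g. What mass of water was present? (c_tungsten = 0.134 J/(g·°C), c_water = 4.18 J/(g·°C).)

m ≈ 1170 g

|Q_tungsten| = |Q_water|:
842.9×0.134×(315.8 − 28.35) = m×4.18×(28.35 − 21.69)
27.84 m = 32467  ⇒  m ≈ 1166 g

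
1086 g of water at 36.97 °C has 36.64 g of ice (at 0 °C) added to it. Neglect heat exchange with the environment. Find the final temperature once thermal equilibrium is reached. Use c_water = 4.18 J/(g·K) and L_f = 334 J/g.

Conservation of energy gives ΣQ = 0:
melt ice: 36.64×334 = 12238; warm the meltwater: 153.16 T; water cools: 1086×4.18×(T − 36.97) = 4539.5(T − 36.97)
4692.6 T = 167825 − 12238 = 155587
T ≈ 33.16 °C (positive, so assuming full melt was valid).

T_f ≈ 33.2 °C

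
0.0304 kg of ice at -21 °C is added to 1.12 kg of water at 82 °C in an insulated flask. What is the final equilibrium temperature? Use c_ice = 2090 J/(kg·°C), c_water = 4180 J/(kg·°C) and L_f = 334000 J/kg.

T_f ≈ 77.4 °C

Setting the total heat transfer to zero:
warm ice to 0 °C: 0.0304×2090×(0 − (-21)) = 1334.3
  fusion: m_ice L_f = 0.0304×334000 = 10154
  meltwater 0→T: 0.0304×4180×T = 127.07 T
  water cools: 1.12×4180×(T − 82) = 4681.6(T − 82)
4808.7 T = 383891 − 11488 = 372403
T ≈ 77.44 °C — above 0 °C, consistent with complete melting.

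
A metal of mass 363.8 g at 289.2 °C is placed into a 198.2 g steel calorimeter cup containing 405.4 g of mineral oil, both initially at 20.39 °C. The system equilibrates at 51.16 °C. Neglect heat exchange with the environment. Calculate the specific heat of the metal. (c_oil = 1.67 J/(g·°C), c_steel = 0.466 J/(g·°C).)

c ≈ 0.273 J/(g·°C)

Setting the total heat transfer to zero:
363.8×c×(51.16 − 289.2) + 405.4×1.67×(51.16 − 20.39) + 198.2×0.466×(51.16 − 20.39) = 0
-86599 c = -23674
c = -23674/-86599 ≈ 0.2734 J/(g·°C)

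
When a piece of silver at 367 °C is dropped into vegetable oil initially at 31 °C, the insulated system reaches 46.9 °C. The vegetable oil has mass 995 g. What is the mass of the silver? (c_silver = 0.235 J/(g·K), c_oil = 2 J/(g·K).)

m ≈ 421 g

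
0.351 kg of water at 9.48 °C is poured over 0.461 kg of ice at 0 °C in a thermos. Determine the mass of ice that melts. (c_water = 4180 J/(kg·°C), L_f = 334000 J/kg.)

m_melted ≈ 0.0416 kg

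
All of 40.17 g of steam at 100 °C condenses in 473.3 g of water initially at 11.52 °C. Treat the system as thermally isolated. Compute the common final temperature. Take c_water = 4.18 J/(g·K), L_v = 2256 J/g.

Energy conservation, ΣQ = 0:
steam→water at 100 °C releases m L_v = 40.17·2256 = 90624; condensate cools 100→T: 40.17·4.18·(T − 100) = 167.91(T − 100); water warms: 473.3·4.18·(T − 11.52) = 1978.4(T − 11.52)
2146.3 T = 90624 + 16791 + 22791 = 130206
T ≈ 60.67 °C — below 100 °C, confirming all the steam condensed.

T_f ≈ 60.7 °C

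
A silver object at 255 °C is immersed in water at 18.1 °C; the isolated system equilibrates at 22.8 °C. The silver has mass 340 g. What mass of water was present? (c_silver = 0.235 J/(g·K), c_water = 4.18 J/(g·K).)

m ≈ 944 g

Energy conservation, ΣQ = 0:
340×0.235×(22.8 − 255) + m×4.18×(22.8 − 18.1) = 0
19.65 m = 18553
m = 18553/19.65 ≈ 944.4 g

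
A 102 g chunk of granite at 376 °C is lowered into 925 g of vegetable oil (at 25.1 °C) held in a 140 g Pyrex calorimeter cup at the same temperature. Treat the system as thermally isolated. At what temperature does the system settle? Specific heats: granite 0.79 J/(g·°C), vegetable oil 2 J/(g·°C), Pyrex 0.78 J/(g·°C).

Heat gained plus heat lost sum to zero:
102*0.79*(T − 376) + 925*2*(T − 25.1) + 140*0.78*(T − 25.1) = 0
2039.8 T = 79474
T = 79474 / 2039.8 = 39 °C

T_f ≈ 39.0 °C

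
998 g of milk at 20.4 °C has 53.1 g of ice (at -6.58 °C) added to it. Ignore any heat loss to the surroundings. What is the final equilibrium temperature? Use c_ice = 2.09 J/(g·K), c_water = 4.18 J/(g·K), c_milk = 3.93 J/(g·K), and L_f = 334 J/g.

T_f ≈ 14.9 °C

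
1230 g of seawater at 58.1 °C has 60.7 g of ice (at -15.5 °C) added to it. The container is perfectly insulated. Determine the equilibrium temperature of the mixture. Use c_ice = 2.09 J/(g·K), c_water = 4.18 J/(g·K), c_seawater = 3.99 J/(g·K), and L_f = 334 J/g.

T_f ≈ 50.9 °C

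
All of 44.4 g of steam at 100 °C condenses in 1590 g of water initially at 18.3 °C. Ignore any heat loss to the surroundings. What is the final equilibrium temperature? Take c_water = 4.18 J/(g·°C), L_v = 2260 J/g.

T_f ≈ 35.2 °C

Energy balance with sensible and latent terms:
steam→water at 100 °C releases m L_v = 44.4·2260 = 100344; condensed water 100 °C→T: 185.59(T − 100); original water: 6646.2(T − 18.3)
6831.8 T = 100344 + 18559 + 121625 = 240529
T ≈ 35.21 °C (< 100 °C, so full condensation is consistent).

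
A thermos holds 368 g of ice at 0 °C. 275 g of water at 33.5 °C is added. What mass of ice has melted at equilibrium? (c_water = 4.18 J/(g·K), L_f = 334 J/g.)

Cooling the water to 0 °C releases 275×4.18×33.5 = 38508 J.
Fully melting the ice requires m_ice L_f = 368×334 = 122912 J.
That's not enough to melt it all — equilibrium is at 0 °C with ice remaining.
m_melt = 38508 / L_f = 115.3 g.

m_melted ≈ 115 g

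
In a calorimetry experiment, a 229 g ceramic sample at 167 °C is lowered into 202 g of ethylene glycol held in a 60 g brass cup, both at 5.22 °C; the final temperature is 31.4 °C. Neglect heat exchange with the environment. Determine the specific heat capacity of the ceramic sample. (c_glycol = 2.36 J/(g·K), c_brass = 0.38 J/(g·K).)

c ≈ 0.421 J/(g·K)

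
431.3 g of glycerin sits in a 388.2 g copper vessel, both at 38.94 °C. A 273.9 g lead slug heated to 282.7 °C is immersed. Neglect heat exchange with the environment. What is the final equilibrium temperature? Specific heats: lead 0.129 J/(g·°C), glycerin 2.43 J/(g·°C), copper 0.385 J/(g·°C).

T_f ≈ 45.9 °C

Conservation of energy gives ΣQ = 0:
273.9*0.129*(T − 282.7) + 431.3*2.43*(T − 38.94) + 388.2*0.385*(T − 38.94) = 0
1232.8 T = 56620
T = 56620 / 1232.8 = 45.9 °C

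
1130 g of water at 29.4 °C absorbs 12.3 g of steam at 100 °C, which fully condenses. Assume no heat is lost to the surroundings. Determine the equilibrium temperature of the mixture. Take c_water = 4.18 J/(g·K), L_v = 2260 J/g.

T_f ≈ 36.0 °C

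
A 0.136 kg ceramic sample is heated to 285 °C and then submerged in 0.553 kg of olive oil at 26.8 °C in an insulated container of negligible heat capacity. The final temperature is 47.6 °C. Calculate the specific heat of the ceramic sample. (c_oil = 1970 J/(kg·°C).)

c ≈ 702 J/(kg·°C)

Heat lost by the ceramic sample = heat gained by the oil:
0.136×c×(285 − 47.6) = 0.553×1970×(47.6 − 26.8)
32.29 c = 22660  ⇒  c ≈ 701.8 J/(kg·°C)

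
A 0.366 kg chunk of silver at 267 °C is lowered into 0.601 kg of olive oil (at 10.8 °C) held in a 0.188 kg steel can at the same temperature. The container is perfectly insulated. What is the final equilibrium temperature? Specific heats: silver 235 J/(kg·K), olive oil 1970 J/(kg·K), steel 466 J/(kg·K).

T_f ≈ 27.0 °C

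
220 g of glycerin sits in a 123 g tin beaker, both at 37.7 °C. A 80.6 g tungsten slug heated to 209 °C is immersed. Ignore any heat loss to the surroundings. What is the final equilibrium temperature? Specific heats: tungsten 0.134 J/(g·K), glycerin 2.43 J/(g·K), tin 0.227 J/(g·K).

T_f ≈ 40.9 °C

Let T be the final temperature. ΣQ_i = 0:
80.6×0.134×(T − 209) + 220×2.43×(T − 37.7) + 123×0.227×(T − 37.7) = 0
(10.8 + 534.6 + 27.92) T = 10.8×209 + 534.6×37.7 + 27.92×37.7
T = 23464/573.32 ≈ 40.93 °C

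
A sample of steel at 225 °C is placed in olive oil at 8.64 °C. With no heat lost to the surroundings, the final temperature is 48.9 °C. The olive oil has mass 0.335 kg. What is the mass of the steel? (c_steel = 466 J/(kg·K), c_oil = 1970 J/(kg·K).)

m ≈ 0.324 kg

Energy conservation, ΣQ = 0:
m×466×(48.9 − 225) + 0.335×1970×(48.9 − 8.64) = 0
-82063 m = -26570
m = -26570/-82063 ≈ 0.3238 kg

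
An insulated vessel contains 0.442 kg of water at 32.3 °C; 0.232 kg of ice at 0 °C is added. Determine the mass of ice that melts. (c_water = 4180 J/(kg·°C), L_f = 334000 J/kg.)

Heat available from the water dropping to 0 °C: 0.442·4180·32.3 = 59676 J.
Fully melting the ice requires m_ice L_f = 0.232·334000 = 77488 J.
That's not enough to melt it all — equilibrium is at 0 °C with ice remaining.
Mass melted = 59676/334000 ≈ 0.1787 kg.

m_melted ≈ 0.179 kg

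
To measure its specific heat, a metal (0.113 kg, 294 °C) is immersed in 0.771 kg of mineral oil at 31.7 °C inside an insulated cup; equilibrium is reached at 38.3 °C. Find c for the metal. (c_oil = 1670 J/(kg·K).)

Taking heat into each body as positive, Σ m c ΔT = 0:
0.113·c·(38.3 − 294) + 0.771·1670·(38.3 − 31.7) = 0
-28.89 c = -8498
c = -8498/-28.89 ≈ 294.1 J/(kg·K)

c ≈ 294 J/(kg·K)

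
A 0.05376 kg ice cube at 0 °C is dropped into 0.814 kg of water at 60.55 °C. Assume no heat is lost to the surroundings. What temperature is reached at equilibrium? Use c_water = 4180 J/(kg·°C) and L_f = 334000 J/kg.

Energy balance with sensible and latent terms:
latent heat to melt: 0.05376·334000 = 17956; warm the meltwater: 224.72 T; water: 3402.5(T − 60.55)
3627.2 T = 206023 − 17956 = 188067
T ≈ 51.85 °C. Since T > 0 °C, the all-ice-melts assumption holds.

T_f ≈ 51.8 °C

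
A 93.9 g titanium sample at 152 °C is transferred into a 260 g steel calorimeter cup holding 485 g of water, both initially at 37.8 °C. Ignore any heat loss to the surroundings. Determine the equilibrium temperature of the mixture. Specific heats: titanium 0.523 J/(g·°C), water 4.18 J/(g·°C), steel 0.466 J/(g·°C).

T_f ≈ 40.4 °C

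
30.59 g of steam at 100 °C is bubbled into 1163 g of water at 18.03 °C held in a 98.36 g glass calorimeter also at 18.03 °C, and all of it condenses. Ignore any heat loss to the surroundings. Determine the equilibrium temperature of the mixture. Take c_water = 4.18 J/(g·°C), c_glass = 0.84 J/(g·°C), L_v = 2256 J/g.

T_f ≈ 33.7 °C

Taking heat into each body as positive, Σ m c ΔT = 0:
latent heat released on condensation: 30.59×2256 = 69011; condensate cools 100→T: 30.59×4.18×(T − 100) = 127.87(T − 100); water warms: 1163×4.18×(T − 18.03) = 4861.3(T − 18.03); glass cup: 98.36×0.84×(T − 18.03) = 82.62(T − 18.03)
5071.8 T = 69011 + 12787 + 89140 = 170937
T ≈ 33.70 °C (< 100 °C, so full condensation is consistent).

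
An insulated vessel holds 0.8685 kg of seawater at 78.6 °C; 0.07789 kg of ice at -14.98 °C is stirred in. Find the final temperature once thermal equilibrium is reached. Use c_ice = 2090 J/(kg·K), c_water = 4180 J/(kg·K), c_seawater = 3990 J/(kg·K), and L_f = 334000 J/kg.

T_f ≈ 64.3 °C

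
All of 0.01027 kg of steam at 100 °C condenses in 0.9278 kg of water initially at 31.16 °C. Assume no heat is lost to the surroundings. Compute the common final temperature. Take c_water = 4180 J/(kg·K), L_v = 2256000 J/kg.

Sum of m c ΔT and latent-heat terms is zero:
condense steam: −0.01027×2256000 = −23169
  condensate cools 100→T: 0.01027×4180×(T − 100) = 42.93(T − 100)
  water warms: 0.9278×4180×(T − 31.16) = 3878.2(T − 31.16)
3921.1 T = 23169 + 4292.9 + 120845 = 148307
T ≈ 37.82 °C (< 100 °C, so full condensation is consistent).

T_f ≈ 37.8 °C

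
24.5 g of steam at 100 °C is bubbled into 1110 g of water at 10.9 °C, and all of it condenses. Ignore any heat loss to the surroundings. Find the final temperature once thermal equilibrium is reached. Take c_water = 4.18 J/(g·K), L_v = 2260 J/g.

T_f ≈ 24.5 °C

Energy balance with sensible and latent terms:
steam→water at 100 °C releases m L_v = 24.5·2260 = 55370
  condensate cools 100→T: 24.5·4.18·(T − 100) = 102.41(T − 100)
  water warms: 1110·4.18·(T − 10.9) = 4639.8(T − 10.9)
4742.2 T = 55370 + 10241 + 50574 = 116185
T ≈ 24.50 °C (< 100 °C, so full condensation is consistent).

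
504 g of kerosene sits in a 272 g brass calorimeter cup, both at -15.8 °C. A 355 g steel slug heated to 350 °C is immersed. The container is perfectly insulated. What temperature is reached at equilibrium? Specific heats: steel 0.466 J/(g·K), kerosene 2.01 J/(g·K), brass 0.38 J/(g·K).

Taking heat into each body as positive, Σ m c ΔT = 0:
355×0.466×(T − 350) + 504×2.01×(T − (-15.8)) + 272×0.38×(T − (-15.8)) = 0
165.43(T − 350) + 1013(T − (-15.8)) + 103.36(T − (-15.8)) = 0
(165.43 + 1013 + 103.36) T = 165.43×350 + 1013×(-15.8) + 103.36×(-15.8)
T = 40261/1281.8 ≈ 31.41 °C

T_f ≈ 31.4 °C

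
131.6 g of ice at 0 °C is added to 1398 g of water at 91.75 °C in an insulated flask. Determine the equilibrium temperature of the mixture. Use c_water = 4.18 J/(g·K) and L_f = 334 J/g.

Conservation of energy gives ΣQ = 0:
fusion: m_ice L_f = 131.6·334 = 43954
  meltwater 0→T: 131.6·4.18·T = 550.09 T
  water: 5843.6(T − 91.75)
6393.7 T = 536154 − 43954 = 492200
T ≈ 76.98 °C — above 0 °C, consistent with complete melting.

T_f ≈ 77.0 °C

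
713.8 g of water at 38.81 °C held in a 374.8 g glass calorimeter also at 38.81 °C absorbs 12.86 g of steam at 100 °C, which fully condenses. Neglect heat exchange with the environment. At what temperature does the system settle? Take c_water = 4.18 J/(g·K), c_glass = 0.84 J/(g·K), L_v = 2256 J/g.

T_f ≈ 48.4 °C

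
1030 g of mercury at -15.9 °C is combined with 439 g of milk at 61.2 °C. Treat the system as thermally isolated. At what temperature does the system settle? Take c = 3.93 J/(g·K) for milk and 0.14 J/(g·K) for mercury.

T_f ≈ 55.3 °C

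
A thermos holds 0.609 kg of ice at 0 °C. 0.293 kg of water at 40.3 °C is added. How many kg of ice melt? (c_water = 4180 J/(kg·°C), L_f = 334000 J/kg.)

Heat available from the water dropping to 0 °C: 0.293·4180·40.3 = 49357 J.
Melting all 0.609 kg of ice would need 0.609·334000 = 203406 J.
49357 J < 203406 J, so only part of the ice melts and the system sits at 0 °C.
m_melted·334000 = 49357  ⇒  m_melted ≈ 0.1478 kg.

m_melted ≈ 0.148 kg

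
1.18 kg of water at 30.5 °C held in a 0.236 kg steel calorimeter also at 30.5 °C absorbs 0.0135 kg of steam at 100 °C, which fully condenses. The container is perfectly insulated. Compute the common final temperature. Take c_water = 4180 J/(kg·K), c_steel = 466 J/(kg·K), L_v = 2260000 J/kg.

Let T be the final temperature. ΣQ_i = 0:
condense steam: −0.0135·2260000 = −30510; condensed water 100 °C→T: 56.43(T − 100); water warms: 1.18·4180·(T − 30.5) = 4932.4(T − 30.5); steel cup: 0.236·466·(T − 30.5) = 109.98(T − 30.5)
5098.8 T = 30510 + 5643 + 153792 = 189945
T ≈ 37.25 °C, under the boiling point, so the assumption holds.

T_f ≈ 37.3 °C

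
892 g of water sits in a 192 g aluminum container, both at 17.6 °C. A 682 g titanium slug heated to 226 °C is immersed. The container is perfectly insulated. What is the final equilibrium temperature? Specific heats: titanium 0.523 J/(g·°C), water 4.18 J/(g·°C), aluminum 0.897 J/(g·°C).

Let T be the final temperature. ΣQ_i = 0:
682·0.523·(T − 226) + 892·4.18·(T − 17.6) + 192·0.897·(T − 17.6) = 0
356.69(T − 226) + 3728.6(T − 17.6) + 172.22(T − 17.6) = 0
4257.5 T = 149265
T = 149265 / 4257.5 = 35.1 °C

T_f ≈ 35.1 °C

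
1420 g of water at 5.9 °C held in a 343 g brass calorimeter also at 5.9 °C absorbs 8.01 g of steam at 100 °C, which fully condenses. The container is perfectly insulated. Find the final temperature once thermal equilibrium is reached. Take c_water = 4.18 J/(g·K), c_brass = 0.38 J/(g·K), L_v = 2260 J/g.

T_f ≈ 9.4 °C

Energy conservation, ΣQ = 0:
latent heat released on condensation: 8.01×2260 = 18103
  condensate cools 100→T: 8.01×4.18×(T − 100) = 33.48(T − 100)
  water warms: 1420×4.18×(T − 5.9) = 5935.6(T − 5.9)
  cup: 130.34(T − 5.9)
6099.4 T = 18103 + 3348.2 + 35789 = 57240
T ≈ 9.38 °C (< 100 °C, so full condensation is consistent).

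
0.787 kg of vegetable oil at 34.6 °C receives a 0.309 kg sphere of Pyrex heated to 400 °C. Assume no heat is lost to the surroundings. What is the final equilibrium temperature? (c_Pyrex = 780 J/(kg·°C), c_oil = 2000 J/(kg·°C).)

T_f ≈ 83.1 °C

Heat lost by the Pyrex equals heat gained by the oil:
0.309×780×(400 − T) = 0.787×2000×(T − 34.6)
241.02(400 − T) = 1574(T − 34.6)
1815 T = 150868  ⇒  T ≈ 83.12 °C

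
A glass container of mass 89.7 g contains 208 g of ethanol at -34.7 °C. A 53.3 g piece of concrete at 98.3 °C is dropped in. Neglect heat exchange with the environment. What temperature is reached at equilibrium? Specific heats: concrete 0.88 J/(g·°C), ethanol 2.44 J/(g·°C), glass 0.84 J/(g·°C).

T_f ≈ -24.8 °C

Conservation of energy gives ΣQ = 0:
53.3*0.88*(T − 98.3) + 208*2.44*(T − (-34.7)) + 89.7*0.84*(T − (-34.7)) = 0
(46.9 + 507.52 + 75.35) T = 46.9*98.3 + 507.52*(-34.7) + 75.35*(-34.7)
T = -15615 / 629.77 = -24.8 °C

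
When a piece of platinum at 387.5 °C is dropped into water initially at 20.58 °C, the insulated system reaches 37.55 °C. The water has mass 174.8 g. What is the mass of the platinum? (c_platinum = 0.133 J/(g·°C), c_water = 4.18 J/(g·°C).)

m ≈ 266 g

Net heat exchanged in the isolated system is zero:
m·0.133·(37.55 − 387.5) + 174.8·4.18·(37.55 − 20.58) = 0
-46.54 m = -12399
m = -12399/-46.54 ≈ 266.4 g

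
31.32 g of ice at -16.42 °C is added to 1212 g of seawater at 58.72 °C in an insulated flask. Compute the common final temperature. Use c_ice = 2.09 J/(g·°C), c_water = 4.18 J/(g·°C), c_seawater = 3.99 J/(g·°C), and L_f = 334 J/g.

T_f ≈ 54.8 °C

Let T be the final temperature. ΣQ_i = 0:
warm ice to 0 °C: 31.32×2.09×(0 − (-16.42)) = 1074.8; latent heat to melt: 31.32×334 = 10461; warm the meltwater: 130.92 T; seawater cools: 1212×3.99×(T − 58.72) = 4835.9(T − 58.72)
4966.8 T = 283963 − 11536 = 272427
T ≈ 54.85 °C. Since T > 0 °C, the all-ice-melts assumption holds.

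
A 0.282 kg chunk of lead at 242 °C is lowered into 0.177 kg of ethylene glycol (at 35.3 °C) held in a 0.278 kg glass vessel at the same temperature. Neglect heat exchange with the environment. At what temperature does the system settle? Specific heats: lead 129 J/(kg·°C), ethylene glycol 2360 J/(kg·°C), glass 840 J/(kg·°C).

T_f ≈ 46.2 °C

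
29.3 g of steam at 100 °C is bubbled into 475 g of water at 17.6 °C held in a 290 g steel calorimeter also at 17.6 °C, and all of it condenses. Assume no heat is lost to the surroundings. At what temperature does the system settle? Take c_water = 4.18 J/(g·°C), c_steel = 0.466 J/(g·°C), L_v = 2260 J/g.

Net heat exchanged in the isolated system is zero:
latent heat released on condensation: 29.3·2260 = 66218
  condensate cools 100→T: 29.3·4.18·(T − 100) = 122.47(T − 100)
  water warms: 475·4.18·(T − 17.6) = 1985.5(T − 17.6)
  steel cup: 290·0.466·(T − 17.6) = 135.14(T − 17.6)
2243.1 T = 66218 + 12247 + 37323 = 115789
T ≈ 51.62 °C (< 100 °C, so full condensation is consistent).

T_f ≈ 51.6 °C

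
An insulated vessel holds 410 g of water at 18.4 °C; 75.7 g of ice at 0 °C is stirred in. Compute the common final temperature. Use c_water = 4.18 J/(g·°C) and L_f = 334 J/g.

T_f ≈ 3.1 °C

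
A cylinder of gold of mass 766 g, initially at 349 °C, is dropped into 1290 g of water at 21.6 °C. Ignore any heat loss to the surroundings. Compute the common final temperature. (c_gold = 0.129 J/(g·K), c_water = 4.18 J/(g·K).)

T_f ≈ 27.5 °C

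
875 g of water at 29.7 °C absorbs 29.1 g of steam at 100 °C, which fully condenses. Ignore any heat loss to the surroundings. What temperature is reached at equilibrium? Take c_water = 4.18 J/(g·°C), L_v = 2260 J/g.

T_f ≈ 49.4 °C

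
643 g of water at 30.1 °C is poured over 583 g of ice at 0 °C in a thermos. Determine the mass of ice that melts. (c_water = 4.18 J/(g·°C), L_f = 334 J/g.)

Cooling the water to 0 °C releases 643·4.18·30.1 = 80901 J.
Fully melting the ice requires m_ice L_f = 583·334 = 194722 J.
80901 J < 194722 J, so only part of the ice melts and the system sits at 0 °C.
m_melt = 80901 / L_f = 242.2 g.

m_melted ≈ 242 g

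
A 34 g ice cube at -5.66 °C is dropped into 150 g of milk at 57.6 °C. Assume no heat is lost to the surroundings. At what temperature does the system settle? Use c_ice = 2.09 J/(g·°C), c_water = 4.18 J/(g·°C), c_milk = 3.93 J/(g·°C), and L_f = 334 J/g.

Net heat exchanged in the isolated system is zero:
ice -5.66→0 °C: 34·2.09·5.66 = 402.2; latent heat to melt: 34·334 = 11356; meltwater 0→T: 34·4.18·T = 142.12 T; milk: 589.5(T − 57.6)
731.62 T = 33955 − 11758 = 22197
T ≈ 30.34 °C — above 0 °C, consistent with complete melting.

T_f ≈ 30.3 °C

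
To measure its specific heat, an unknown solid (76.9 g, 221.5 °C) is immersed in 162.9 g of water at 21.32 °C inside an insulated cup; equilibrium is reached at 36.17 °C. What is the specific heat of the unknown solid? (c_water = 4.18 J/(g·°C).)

c ≈ 0.709 J/(g·°C)

Energy conservation, ΣQ = 0:
76.9·c·(36.17 − 221.5) + 162.9·4.18·(36.17 − 21.32) = 0
-14252 c = -10112
c = -10112/-14252 ≈ 0.7095 J/(g·°C)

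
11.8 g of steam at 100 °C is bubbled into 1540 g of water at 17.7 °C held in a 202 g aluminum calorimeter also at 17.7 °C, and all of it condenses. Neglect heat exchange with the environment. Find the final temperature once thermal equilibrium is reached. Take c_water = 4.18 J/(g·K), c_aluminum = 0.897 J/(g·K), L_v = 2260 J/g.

Conservation of energy gives ΣQ = 0:
condense steam: −11.8×2260 = −26668
  condensed water 100 °C→T: 49.32(T − 100)
  original water: 6437.2(T − 17.7)
  aluminum cup: 202×0.897×(T − 17.7) = 181.19(T − 17.7)
6667.7 T = 26668 + 4932.4 + 117146 = 148746
T ≈ 22.31 °C, under the boiling point, so the assumption holds.

T_f ≈ 22.3 °C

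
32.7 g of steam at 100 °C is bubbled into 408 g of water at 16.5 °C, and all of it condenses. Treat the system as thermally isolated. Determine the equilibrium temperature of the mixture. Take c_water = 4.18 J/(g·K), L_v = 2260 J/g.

T_f ≈ 62.8 °C

Energy conservation, ΣQ = 0:
steam→water at 100 °C releases m L_v = 32.7·2260 = 73902
  condensate cools 100→T: 32.7·4.18·(T − 100) = 136.69(T − 100)
  original water: 1705.4(T − 16.5)
1842.1 T = 73902 + 13669 + 28140 = 115710
T ≈ 62.81 °C, under the boiling point, so the assumption holds.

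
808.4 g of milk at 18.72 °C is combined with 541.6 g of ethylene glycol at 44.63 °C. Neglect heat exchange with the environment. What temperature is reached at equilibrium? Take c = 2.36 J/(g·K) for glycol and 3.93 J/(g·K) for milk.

T_f ≈ 26.2 °C

With ΣQ=0 the equilibrium temperature is the m·c-weighted mean:
T_f = (1278.2×44.63 + 3177×18.72) / (1278.2 + 3177)
    = 116519 / 4455.2 ≈ 26.15 °C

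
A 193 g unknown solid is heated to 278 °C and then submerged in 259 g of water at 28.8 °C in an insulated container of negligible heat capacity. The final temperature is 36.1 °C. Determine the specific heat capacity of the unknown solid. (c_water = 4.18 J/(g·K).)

Heat lost by the unknown solid = heat gained by the water:
193·c·(278 − 36.1) = 259·4.18·(36.1 − 28.8)
46687 c = 7903.1  ⇒  c ≈ 0.1693 J/(g·K)

c ≈ 0.169 J/(g·K)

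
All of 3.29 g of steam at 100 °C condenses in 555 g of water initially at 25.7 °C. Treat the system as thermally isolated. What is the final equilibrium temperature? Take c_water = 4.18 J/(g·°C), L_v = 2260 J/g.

T_f ≈ 29.3 °C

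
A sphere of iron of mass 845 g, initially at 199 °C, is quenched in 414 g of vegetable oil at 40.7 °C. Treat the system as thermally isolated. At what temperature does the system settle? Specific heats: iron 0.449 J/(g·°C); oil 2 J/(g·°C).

T_f ≈ 90.4 °C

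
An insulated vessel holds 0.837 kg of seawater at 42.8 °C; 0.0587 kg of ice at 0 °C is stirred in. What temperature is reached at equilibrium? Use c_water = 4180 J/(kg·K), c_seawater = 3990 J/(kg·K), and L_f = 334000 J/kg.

T_f ≈ 34.4 °C

Taking heat into each body as positive, Σ m c ΔT = 0:
melt ice: 0.0587·334000 = 19606
  meltwater 0→T: 0.0587·4180·T = 245.37 T
  seawater cools: 0.837·3990·(T − 42.8) = 3339.6(T − 42.8)
3585 T = 142936 − 19606 = 123330
T ≈ 34.40 °C (positive, so assuming full melt was valid).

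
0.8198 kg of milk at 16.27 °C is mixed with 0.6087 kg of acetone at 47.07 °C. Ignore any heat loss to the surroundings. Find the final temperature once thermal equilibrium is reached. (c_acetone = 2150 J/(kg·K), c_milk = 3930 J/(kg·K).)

Conservation of energy gives ΣQ = 0:
0.6087·2150·(T − 47.07) + 0.8198·3930·(T − 16.27) = 0
1308.7(T − 47.07) + 3221.8(T − 16.27) = 0
(1308.7 + 3221.8) T = 1308.7·47.07 + 3221.8·16.27
T = 114020 / 4530.5 = 25.2 °C

T_f ≈ 25.2 °C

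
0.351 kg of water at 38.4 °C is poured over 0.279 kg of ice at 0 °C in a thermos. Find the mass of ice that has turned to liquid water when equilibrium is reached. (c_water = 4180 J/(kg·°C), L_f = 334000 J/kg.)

m_melted ≈ 0.169 kg

Water can give up m c ΔT = 0.351·4180·38.4 = 56340 J before reaching 0 °C.
Fully melting the ice requires m_ice L_f = 0.279·334000 = 93186 J.
56340 J < 93186 J, so only part of the ice melts and the system sits at 0 °C.
m_melted·334000 = 56340  ⇒  m_melted ≈ 0.1687 kg.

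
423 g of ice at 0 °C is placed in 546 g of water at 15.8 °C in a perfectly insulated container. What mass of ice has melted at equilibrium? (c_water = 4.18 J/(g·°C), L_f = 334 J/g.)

Water can give up m c ΔT = 546×4.18×15.8 = 36060 J before reaching 0 °C.
Fully melting the ice requires m_ice L_f = 423×334 = 141282 J.
That's not enough to melt it all — equilibrium is at 0 °C with ice remaining.
m_melt = 36060 / L_f = 108 g.

m_melted ≈ 108 g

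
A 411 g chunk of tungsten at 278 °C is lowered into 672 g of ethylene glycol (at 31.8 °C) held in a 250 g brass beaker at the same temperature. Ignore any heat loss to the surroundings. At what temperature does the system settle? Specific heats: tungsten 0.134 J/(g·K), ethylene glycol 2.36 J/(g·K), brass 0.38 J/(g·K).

T_f ≈ 39.6 °C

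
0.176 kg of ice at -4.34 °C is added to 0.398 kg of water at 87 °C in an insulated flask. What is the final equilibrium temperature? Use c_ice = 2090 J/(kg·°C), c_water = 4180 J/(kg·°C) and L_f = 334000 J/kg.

T_f ≈ 35.2 °C

Conservation of energy gives ΣQ = 0:
ice -4.34→0 °C: 0.176×2090×4.34 = 1596.4; fusion: m_ice L_f = 0.176×334000 = 58784; meltwater 0→T: 0.176×4180×T = 735.68 T; water cools: 0.398×4180×(T − 87) = 1663.6(T − 87)
2399.3 T = 144737 − 60380 = 84356
T ≈ 35.16 °C (positive, so assuming full melt was valid).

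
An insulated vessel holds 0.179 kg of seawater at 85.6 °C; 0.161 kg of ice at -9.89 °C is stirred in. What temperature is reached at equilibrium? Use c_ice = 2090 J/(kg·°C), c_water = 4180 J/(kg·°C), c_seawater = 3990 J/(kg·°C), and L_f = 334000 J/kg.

T_f ≈ 2.9 °C

Heat gained plus heat lost sum to zero:
warm ice to 0 °C: 0.161·2090·(0 − (-9.89)) = 3327.9
  melt ice: 0.161·334000 = 53774
  warm the meltwater: 672.98 T
  seawater cools: 0.179·3990·(T − 85.6) = 714.21(T − 85.6)
1387.2 T = 61136 − 57102 = 4034.5
T ≈ 2.91 °C — above 0 °C, consistent with complete melting.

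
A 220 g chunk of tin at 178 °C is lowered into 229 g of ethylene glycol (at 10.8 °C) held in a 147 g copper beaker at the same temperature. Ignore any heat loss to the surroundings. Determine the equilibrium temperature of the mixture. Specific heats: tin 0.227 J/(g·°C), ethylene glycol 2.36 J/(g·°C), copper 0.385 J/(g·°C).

T_f ≈ 23.7 °C

Net heat exchanged in the isolated system is zero:
220*0.227*(T − 178) + 229*2.36*(T − 10.8) + 147*0.385*(T − 10.8) = 0
49.94(T − 178) + 540.44(T − 10.8) + 56.59(T − 10.8) = 0
(49.94 + 540.44 + 56.59) T = 49.94*178 + 540.44*10.8 + 56.59*10.8
T = 15337/646.97 ≈ 23.71 °C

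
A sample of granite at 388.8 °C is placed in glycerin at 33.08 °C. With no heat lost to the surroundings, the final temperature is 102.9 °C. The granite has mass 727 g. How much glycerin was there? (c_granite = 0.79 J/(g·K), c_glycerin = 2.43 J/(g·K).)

m ≈ 968 g

Setting the total heat transfer to zero:
727·0.79·(102.9 − 388.8) + m·2.43·(102.9 − 33.08) = 0
169.66 m = 164201
m = 164201/169.66 ≈ 967.8 g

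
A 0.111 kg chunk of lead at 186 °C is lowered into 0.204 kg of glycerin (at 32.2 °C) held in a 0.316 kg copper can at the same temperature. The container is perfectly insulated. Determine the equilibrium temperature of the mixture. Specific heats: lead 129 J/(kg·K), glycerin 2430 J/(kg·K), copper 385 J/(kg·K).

T_f ≈ 35.7 °C

T_f = Σ m_i c_i T_i / Σ m_i c_i:
T_f = (14.32·186 + 495.72·32.2 + 121.66·32.2) / (14.32 + 495.72 + 121.66)
    = 22543 / 631.7 ≈ 35.69 °C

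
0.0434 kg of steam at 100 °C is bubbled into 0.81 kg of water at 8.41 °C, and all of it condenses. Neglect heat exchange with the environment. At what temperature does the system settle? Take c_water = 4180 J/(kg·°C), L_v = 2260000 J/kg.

Sum of m c ΔT and latent-heat terms is zero:
latent heat released on condensation: 0.0434·2260000 = 98084; condensate cools 100→T: 0.0434·4180·(T − 100) = 181.41(T − 100); original water: 3385.8(T − 8.41)
3567.2 T = 98084 + 18141 + 28475 = 144700
T ≈ 40.56 °C, under the boiling point, so the assumption holds.

T_f ≈ 40.6 °C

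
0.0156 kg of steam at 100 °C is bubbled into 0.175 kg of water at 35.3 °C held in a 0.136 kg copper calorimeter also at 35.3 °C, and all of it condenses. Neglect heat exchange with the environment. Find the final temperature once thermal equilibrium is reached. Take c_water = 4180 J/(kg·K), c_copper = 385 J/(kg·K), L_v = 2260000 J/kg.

T_f ≈ 81.8 °C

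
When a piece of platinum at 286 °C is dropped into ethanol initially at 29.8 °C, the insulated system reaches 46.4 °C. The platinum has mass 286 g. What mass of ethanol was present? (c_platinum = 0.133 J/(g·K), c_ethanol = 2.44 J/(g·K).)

Net heat exchanged in the isolated system is zero:
286·0.133·(46.4 − 286) + m·2.44·(46.4 − 29.8) = 0
40.5 m = 9113.9
m = 9113.9/40.5 ≈ 225 g

m ≈ 225 g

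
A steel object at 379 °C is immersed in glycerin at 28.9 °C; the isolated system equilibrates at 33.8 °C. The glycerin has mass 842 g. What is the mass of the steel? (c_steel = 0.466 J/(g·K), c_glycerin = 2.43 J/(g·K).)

m ≈ 62.3 g

Heat lost by the steel = heat gained by the glycerin:
m×0.466×(379 − 33.8) = 842×2.43×(33.8 − 28.9)
160.86 m = 10026  ⇒  m ≈ 62.32 g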